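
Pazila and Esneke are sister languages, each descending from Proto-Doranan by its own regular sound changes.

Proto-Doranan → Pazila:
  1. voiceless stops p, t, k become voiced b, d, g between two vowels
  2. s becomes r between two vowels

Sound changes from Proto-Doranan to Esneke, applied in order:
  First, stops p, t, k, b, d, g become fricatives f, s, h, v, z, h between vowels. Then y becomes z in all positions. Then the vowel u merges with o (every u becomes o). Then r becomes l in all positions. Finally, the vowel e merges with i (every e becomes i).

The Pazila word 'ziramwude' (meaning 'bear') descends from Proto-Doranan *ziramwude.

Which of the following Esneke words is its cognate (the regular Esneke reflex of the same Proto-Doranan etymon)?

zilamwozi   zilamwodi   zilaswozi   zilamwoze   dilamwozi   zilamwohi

zilamwozi

Esneke: *ziramwude
  ziramwude → ziramwuze   [intervocalic lenition]
  ziramwuze (rule 2 does not apply)
  ziramwuze → ziramwoze   [vowel merger]
  ziramwoze → zilamwoze   [unconditioned shift]
  zilamwoze → zilamwozi   [vowel merger]
  giving Esneke zilamwozi.
Among the options, 'zilamwozi' alone shows every Esneke change applied in order.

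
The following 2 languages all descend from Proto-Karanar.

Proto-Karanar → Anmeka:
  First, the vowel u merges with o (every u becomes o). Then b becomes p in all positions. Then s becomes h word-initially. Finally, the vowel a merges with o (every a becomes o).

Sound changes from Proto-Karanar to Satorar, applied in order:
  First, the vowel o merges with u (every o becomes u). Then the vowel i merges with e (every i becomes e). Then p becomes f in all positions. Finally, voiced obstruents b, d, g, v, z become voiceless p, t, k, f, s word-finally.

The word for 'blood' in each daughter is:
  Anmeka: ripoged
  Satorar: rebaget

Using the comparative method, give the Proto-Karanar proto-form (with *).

Position 3: Anmeka has p, Satorar has b. Satorar preserves b here (none of its changes turn any other segment into b), so the proto-segment is *b.
Position 2: Anmeka has i, Satorar has e. Anmeka preserves i here (none of its changes turn any other segment into i), so the proto-segment is *i.
Continuing position by position gives *ribaged; check it forward:
Anmeka: *ribaged
  ribaged (rule 1 does not apply)
  ribaged → ripaged   [unconditioned shift]
  ripaged (rule 3 does not apply)
  ripaged → ripoged   [vowel merger]
  giving Anmeka ripoged.
Satorar: *ribaged > rebaged > rebaget  (by vowel merger, final devoicing)
Only *ribaged yields all of Anmeka ripoged, Satorar rebaget.

*ribaged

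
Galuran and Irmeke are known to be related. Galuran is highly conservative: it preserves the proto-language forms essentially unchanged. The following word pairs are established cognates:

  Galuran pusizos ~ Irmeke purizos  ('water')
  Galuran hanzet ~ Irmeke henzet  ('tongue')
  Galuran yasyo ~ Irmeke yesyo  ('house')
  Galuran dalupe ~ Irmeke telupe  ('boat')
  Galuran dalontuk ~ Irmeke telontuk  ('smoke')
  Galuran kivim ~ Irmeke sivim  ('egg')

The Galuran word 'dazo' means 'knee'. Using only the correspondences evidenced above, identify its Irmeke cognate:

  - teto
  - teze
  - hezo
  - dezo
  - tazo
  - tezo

dalupe ~ telupe, dalontuk ~ telontuk — Galuran d corresponds to Irmeke t word-initially before a back vowel.
yasyo ~ yesyo, dalupe ~ telupe — Galuran a corresponds to Irmeke e after a consonant, before a consonant other than r, m, n, p, b, f, v.
Applying these to Galuran 'dazo':
  dazo → tazo   (d→t word-initially before a back vowel)
  tazo → tezo   (a→e after a consonant, before a consonant other than r, m, n, p, b, f, v)
So the Irmeke cognate is 'tezo'.

tezo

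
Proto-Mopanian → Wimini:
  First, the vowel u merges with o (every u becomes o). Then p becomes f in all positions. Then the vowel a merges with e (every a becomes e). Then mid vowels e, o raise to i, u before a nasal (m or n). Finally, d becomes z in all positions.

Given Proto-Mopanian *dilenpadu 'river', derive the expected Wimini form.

Wimini: *dilenpadu
  dilenpadu → dilenpado   [vowel merger]
  dilenpado → dilenfado   [unconditioned shift]
  dilenfado → dilenfedo   [vowel merger]
  dilenfedo → dilinfedo   [pre-nasal raising]
  dilinfedo → zilinfezo   [unconditioned shift]
  giving Wimini zilinfezo.

zilinfezo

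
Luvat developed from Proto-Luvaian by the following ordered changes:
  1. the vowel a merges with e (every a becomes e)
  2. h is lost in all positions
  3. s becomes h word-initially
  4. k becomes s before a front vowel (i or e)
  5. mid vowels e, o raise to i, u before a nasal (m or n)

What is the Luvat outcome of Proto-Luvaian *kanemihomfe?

Luvat: *kanemihomfe
  kanemihomfe → kenemihomfe   [vowel merger]
  kenemihomfe → kenemiomfe   [h-loss]
  kenemiomfe (rule 3 does not apply)
  kenemiomfe → senemiomfe   [palatalisation]
  senemiomfe → sinimiumfe   [pre-nasal raising]
  giving Luvat sinimiumfe.

sinimiumfe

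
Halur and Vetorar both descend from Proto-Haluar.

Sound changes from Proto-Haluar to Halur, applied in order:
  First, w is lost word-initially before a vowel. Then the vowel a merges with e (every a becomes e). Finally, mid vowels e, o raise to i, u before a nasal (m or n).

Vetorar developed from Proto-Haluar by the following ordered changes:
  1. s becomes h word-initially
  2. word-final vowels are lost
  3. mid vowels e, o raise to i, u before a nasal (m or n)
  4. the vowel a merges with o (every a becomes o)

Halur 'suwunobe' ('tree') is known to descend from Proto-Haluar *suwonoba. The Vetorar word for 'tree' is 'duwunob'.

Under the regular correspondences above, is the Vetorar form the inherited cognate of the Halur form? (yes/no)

Derive the expected Vetorar reflex of *suwonoba:
Vetorar: *suwonoba
  suwonoba → huwonoba   [debuccalisation]
  huwonoba → huwonob   [apocope]
  huwonob → huwunob   [pre-nasal raising]
  huwunob (rule 4 does not apply)
  giving Vetorar huwunob.
The regular Vetorar reflex would be 'huwunob', but the attested form is 'duwunob'. The correspondence is irregular, so they are not cognates (the Vetorar form has a different source).

no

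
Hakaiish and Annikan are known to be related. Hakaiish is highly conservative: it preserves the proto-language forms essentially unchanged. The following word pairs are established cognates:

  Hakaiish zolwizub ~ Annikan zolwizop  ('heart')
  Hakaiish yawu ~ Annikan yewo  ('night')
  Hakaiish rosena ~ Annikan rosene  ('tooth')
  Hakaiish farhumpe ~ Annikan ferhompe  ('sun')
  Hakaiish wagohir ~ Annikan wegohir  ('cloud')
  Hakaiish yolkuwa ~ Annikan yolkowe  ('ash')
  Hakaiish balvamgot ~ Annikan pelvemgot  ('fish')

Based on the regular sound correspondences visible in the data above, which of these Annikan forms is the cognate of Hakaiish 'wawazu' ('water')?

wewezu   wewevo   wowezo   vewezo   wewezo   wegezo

wewezo

yawu ~ yewo, wagohir ~ wegohir — Hakaiish a corresponds to Annikan e after a consonant, before a consonant other than r, m, n, p, b, f, v.
yawu ~ yewo — Hakaiish u corresponds to Annikan o word-finally.
Applying these to Hakaiish 'wawazu':
  wawazu → wewazu   (a→e after a consonant, before a consonant other than r, m, n, p, b, f, v)
  wewazu → wewezu   (a→e after a consonant, before a consonant other than r, m, n, p, b, f, v)
  wewezu → wewezo   (u→o word-finally)
So the Annikan cognate is 'wewezo'.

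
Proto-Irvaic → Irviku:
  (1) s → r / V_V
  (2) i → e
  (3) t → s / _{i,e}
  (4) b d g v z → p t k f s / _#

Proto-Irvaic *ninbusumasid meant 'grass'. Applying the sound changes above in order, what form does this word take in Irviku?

nenburumaret

Irviku: start from *ninbusumasid.
  rule 1 (rhotacism): ninbusumasid → ninburumarid
  rule 2 (vowel merger): ninburumarid → nenburumared
  rule 3: no change — nenburumared
  rule 4 (final devoicing): nenburumared → nenburumaret
  ⇒ Irviku nenburumaret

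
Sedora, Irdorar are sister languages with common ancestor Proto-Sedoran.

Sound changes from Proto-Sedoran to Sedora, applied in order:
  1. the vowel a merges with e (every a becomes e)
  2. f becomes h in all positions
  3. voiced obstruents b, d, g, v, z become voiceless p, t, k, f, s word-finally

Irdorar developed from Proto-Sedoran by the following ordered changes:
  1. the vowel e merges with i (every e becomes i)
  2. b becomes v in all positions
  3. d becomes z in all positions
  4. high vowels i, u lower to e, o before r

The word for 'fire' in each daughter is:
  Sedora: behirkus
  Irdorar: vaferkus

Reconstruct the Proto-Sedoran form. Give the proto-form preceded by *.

*bafirkus

Position 2: Sedora has e, Irdorar has a. Irdorar preserves a here (none of its changes turn any other segment into a), so the proto-segment is *a.
Position 3: Sedora has h, Irdorar has f. Irdorar preserves f here (none of its changes turn any other segment into f), so the proto-segment is *f.
Continuing position by position gives *bafirkus; check it forward:
Sedora: *bafirkus > befirkus > behirkus  (by vowel merger, unconditioned shift)
Irdorar: *bafirkus
  bafirkus (rule 1 does not apply)
  bafirkus → vafirkus   [unconditioned shift]
  vafirkus (rule 3 does not apply)
  vafirkus → vaferkus   [pre-rhotic lowering]
  giving Irdorar vaferkus.
No other proto-form is consistent with every reflex, so the reconstruction is *bafirkus.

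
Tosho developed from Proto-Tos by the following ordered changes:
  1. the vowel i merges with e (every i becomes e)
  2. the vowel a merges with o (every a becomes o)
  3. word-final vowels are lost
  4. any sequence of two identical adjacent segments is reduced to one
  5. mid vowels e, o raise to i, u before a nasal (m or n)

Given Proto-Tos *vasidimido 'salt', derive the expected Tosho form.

vosedimed

Tosho: start from *vasidimido.
  rule 1 (vowel merger): vasidimido → vasedemedo
  rule 2 (vowel merger): vasedemedo → vosedemedo
  rule 3 (apocope): vosedemedo → vosedemed
  rule 4: no change — vosedemed
  rule 5 (pre-nasal raising): vosedemed → vosedimed
  ⇒ Tosho vosedimed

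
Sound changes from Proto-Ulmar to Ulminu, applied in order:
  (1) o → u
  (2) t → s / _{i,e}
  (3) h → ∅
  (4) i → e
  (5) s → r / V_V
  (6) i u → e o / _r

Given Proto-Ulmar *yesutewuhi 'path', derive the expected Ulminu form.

Ulminu: start from *yesutewuhi.
  rule 1: no change — yesutewuhi
  rule 2 (palatalisation): yesutewuhi → yesusewuhi
  rule 3 (h-loss): yesusewuhi → yesusewui
  rule 4 (vowel merger): yesusewui → yesusewue
  rule 5 (rhotacism): yesusewue → yerurewue
  rule 6 (pre-rhotic lowering): yerurewue → yerorewue
  ⇒ Ulminu yerorewue

yerorewue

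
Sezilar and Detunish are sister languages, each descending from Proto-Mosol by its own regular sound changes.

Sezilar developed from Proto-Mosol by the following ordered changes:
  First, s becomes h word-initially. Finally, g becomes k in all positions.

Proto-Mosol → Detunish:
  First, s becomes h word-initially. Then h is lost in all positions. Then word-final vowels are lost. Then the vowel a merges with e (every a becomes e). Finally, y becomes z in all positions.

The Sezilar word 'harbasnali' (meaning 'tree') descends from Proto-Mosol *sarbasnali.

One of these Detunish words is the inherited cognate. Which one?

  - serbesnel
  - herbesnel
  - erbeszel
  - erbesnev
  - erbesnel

Detunish: *sarbasnali > harbasnali > arbasnali > arbasnal > erbesnel  (by debuccalisation, h-loss, apocope, vowel merger)

erbesnel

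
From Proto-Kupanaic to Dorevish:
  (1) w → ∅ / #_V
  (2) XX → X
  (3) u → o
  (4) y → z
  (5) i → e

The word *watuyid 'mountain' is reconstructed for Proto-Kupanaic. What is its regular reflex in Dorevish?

Dorevish: *watuyid
  watuyid → atuyid   [glide loss]
  atuyid (rule 2 does not apply)
  atuyid → atoyid   [vowel merger]
  atoyid → atozid   [unconditioned shift]
  atozid → atozed   [vowel merger]
  giving Dorevish atozed.

atozed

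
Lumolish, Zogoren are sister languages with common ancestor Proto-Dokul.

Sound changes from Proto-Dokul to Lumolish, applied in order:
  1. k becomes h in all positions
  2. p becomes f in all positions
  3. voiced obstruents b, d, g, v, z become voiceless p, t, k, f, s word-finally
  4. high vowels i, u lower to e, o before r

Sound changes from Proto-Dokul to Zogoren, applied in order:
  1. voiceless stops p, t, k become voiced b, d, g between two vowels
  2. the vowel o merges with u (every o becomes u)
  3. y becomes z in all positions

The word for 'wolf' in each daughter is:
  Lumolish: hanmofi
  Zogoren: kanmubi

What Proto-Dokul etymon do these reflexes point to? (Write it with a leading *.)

Position 5: Lumolish has o, Zogoren has u. Taking the neighbouring segments as reconstructed: Lumolish o can only go back to *o; Zogoren u could go back to *o or *u — the one source consistent with every daughter is *o.
Position 6: Lumolish has f, Zogoren has b. Taking the neighbouring segments as reconstructed: Lumolish f could go back to *p or *f; Zogoren b could go back to *p or *b — the one source consistent with every daughter is *p.
Continuing position by position gives *kanmopi; check it forward:
Lumolish: *kanmopi > hanmopi > hanmofi  (by unconditioned shift, unconditioned shift)
Zogoren: start from *kanmopi.
  rule 1 (intervocalic voicing): kanmopi → kanmobi
  rule 2 (vowel merger): kanmobi → kanmubi
  rule 3: no change — kanmubi
  ⇒ Zogoren kanmubi
No other proto-form is consistent with every reflex, so the reconstruction is *kanmopi.

*kanmopi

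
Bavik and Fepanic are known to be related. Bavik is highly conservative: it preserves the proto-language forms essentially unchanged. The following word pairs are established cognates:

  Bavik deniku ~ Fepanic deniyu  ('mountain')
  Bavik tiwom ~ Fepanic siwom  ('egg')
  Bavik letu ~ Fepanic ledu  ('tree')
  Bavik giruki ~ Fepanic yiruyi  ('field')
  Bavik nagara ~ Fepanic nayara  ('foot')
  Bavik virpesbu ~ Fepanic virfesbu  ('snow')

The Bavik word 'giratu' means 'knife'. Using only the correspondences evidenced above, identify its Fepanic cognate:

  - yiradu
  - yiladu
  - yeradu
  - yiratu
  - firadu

giruki ~ yiruyi — Bavik g corresponds to Fepanic y word-initially before a front vowel.
letu ~ ledu — Bavik t corresponds to Fepanic d between vowels (before a back vowel).
Applying these to Bavik 'giratu':
  giratu → yiratu   (g→y word-initially before a front vowel)
  yiratu → yiradu   (t→d between vowels (before a back vowel))
So the Fepanic cognate is 'yiradu'.

yiradu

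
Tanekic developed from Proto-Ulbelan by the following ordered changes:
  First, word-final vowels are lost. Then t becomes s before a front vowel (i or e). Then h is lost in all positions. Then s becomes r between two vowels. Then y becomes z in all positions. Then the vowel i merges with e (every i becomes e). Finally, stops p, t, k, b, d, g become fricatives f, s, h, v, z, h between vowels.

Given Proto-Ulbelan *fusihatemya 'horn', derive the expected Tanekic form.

furearemz

Tanekic: *fusihatemya > fusihatemy > fusihasemy > fusiasemy > furiaremy > furiaremz > furearemz  (by apocope, palatalisation, h-loss, rhotacism, unconditioned shift, vowel merger)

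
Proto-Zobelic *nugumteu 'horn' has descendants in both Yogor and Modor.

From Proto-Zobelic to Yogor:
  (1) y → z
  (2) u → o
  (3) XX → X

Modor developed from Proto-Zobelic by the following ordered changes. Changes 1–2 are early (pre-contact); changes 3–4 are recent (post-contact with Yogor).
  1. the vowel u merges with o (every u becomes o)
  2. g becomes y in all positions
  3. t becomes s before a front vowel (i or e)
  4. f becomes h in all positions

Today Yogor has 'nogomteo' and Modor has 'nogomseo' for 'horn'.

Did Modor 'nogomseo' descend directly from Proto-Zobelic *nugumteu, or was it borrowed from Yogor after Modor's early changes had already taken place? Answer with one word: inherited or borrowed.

If inherited, *nugumteu would pass through all of Modor's changes:
Modor: *nugumteu > nogomteo > noyomteo > noyomseo  (by vowel merger, unconditioned shift, palatalisation)
If borrowed from Yogor 'nogomteo' after the early changes, it would undergo only the recent ones:
  rule 3 (palatalisation): nogomteo → nogomseo
  rule 4 (unconditioned shift): no change (nogomseo)
  ⇒ as a loan: nogomseo
Modor 'nogomseo' matches the loan outcome 'nogomseo', not the inherited 'noyomseo' — it skipped the early Modor changes, so it was borrowed from Yogor.

borrowed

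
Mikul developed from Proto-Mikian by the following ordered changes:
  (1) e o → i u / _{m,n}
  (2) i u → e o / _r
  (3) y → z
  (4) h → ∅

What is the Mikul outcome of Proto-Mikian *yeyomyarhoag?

zezumzaroag

Mikul: *yeyomyarhoag
  yeyomyarhoag → yeyumyarhoag   [pre-nasal raising]
  yeyumyarhoag (rule 2 does not apply)
  yeyumyarhoag → zezumzarhoag   [unconditioned shift]
  zezumzarhoag → zezumzaroag   [h-loss]
  giving Mikul zezumzaroag.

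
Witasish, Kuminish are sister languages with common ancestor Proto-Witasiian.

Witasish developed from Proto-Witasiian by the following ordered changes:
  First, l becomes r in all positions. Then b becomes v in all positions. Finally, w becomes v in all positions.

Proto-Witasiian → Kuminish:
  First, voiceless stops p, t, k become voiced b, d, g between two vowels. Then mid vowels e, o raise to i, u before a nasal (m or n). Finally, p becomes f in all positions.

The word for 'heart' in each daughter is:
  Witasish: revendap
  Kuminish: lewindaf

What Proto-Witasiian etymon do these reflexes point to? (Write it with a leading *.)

*lewendap

Position 3: Witasish has v, Kuminish has w. Kuminish preserves w here (none of its changes turn any other segment into w), so the proto-segment is *w.
Position 4: Witasish has e, Kuminish has i. Witasish preserves e here (none of its changes turn any other segment into e), so the proto-segment is *e.
This points to *lewendap. Verify forward in each daughter:
Witasish: start from *lewendap.
  rule 1 (unconditioned shift): lewendap → rewendap
  rule 2: no change — rewendap
  rule 3 (unconditioned shift): rewendap → revendap
  ⇒ Witasish revendap
Kuminish: start from *lewendap.
  rule 1: no change — lewendap
  rule 2 (pre-nasal raising): lewendap → lewindap
  rule 3 (unconditioned shift): lewindap → lewindaf
  ⇒ Kuminish lewindaf
Only *lewendap yields all of Witasish revendap, Kuminish lewindaf.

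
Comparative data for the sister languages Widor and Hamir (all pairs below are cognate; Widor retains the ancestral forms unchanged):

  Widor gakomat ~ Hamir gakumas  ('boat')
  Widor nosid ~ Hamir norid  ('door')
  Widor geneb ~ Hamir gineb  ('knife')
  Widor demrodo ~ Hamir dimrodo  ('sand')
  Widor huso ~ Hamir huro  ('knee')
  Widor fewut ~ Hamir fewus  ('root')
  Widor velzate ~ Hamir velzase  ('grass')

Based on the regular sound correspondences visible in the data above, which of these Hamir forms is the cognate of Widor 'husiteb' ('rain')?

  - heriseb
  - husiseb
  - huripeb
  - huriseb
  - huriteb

huriseb

nosid ~ norid — Widor s corresponds to Hamir r between vowels (before a front vowel).
velzate ~ velzase — Widor t corresponds to Hamir s between vowels (before a front vowel).
Applying these to Widor 'husiteb':
  husiteb → huriteb   (s→r between vowels (before a front vowel))
  huriteb → huriseb   (t→s between vowels (before a front vowel))
So the Hamir cognate is 'huriseb'.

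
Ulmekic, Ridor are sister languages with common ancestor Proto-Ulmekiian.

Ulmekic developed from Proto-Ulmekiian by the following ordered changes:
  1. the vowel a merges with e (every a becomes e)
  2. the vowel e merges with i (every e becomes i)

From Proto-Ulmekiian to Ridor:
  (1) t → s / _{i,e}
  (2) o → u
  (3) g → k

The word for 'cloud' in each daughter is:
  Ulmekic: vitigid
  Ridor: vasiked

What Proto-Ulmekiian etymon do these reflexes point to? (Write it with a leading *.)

*vatiged

Position 3: Ulmekic has t, Ridor has s. Ulmekic preserves t here (none of its changes turn any other segment into t), so the proto-segment is *t.
Position 2: Ulmekic has i, Ridor has a. Ridor preserves a here (none of its changes turn any other segment into a), so the proto-segment is *a.
Continuing position by position gives *vatiged; check it forward:
Ulmekic: start from *vatiged.
  rule 1 (vowel merger): vatiged → vetiged
  rule 2 (vowel merger): vetiged → vitigid
  ⇒ Ulmekic vitigid
Ridor: start from *vatiged.
  rule 1 (palatalisation): vatiged → vasiged
  rule 2: no change — vasiged
  rule 3 (unconditioned shift): vasiged → vasiked
  ⇒ Ridor vasiked
*vatiged is the unique common source.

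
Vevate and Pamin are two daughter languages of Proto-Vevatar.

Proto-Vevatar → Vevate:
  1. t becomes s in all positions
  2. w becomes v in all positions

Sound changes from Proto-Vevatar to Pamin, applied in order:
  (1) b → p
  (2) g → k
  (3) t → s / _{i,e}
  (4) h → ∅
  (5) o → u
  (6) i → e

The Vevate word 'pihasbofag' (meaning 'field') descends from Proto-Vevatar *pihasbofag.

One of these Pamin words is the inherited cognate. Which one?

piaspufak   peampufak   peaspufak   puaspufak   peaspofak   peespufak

peaspufak

Pamin: *pihasbofag
  pihasbofag → pihaspofag   [unconditioned shift]
  pihaspofag → pihaspofak   [unconditioned shift]
  pihaspofak (rule 3 does not apply)
  pihaspofak → piaspofak   [h-loss]
  piaspofak → piaspufak   [vowel merger]
  piaspufak → peaspufak   [vowel merger]
  giving Pamin peaspufak.
The other candidates each miss or misapply at least one Pamin change.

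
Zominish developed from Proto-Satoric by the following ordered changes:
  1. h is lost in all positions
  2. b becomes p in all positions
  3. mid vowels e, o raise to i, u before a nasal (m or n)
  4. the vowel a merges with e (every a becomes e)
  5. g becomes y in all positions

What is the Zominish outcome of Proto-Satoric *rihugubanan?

Zominish: *rihugubanan
  rihugubanan → riugubanan   [h-loss]
  riugubanan → riugupanan   [unconditioned shift]
  riugupanan (rule 3 does not apply)
  riugupanan → riugupenen   [vowel merger]
  riugupenen → riuyupenen   [unconditioned shift]
  giving Zominish riuyupenen.

riuyupenen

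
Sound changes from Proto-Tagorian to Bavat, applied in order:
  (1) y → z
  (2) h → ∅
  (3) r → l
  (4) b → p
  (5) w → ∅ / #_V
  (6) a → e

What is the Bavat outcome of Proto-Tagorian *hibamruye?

ipemluze

Bavat: *hibamruye > hibamruze > ibamruze > ibamluze > ipamluze > ipemluze  (by unconditioned shift, h-loss, unconditioned shift, unconditioned shift, vowel merger)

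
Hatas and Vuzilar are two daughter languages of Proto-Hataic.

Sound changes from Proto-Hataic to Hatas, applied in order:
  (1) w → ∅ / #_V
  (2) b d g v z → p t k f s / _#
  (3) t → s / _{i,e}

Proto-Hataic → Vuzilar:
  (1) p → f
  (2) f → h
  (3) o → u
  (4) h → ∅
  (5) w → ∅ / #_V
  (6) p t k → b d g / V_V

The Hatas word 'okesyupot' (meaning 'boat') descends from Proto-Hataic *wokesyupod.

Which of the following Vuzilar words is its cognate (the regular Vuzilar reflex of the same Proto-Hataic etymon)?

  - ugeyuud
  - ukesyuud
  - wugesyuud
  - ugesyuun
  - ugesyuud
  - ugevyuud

ugesyuud

Vuzilar: *wokesyupod > wokesyufod > wokesyuhod > wukesyuhud > wukesyuud > ukesyuud > ugesyuud  (by unconditioned shift, unconditioned shift, vowel merger, h-loss, glide loss, intervocalic voicing)
Among the options, 'ugesyuud' alone shows every Vuzilar change applied in order.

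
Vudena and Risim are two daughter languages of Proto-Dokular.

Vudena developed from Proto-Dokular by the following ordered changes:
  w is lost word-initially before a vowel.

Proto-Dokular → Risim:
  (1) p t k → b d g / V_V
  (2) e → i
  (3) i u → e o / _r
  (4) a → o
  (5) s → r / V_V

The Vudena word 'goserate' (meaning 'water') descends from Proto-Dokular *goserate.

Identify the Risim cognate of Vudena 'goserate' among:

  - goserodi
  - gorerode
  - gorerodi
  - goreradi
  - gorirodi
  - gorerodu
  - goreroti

Risim: *goserate > goserade > gosiradi > goseradi > goserodi > gorerodi  (by intervocalic voicing, vowel merger, pre-rhotic lowering, vowel merger, rhotacism)
The other candidates each miss or misapply at least one Risim change.

gorerodi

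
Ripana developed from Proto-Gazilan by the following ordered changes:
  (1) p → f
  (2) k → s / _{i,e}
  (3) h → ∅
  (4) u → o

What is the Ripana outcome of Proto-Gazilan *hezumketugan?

Ripana: *hezumketugan
  hezumketugan (rule 1 does not apply)
  hezumketugan → hezumsetugan   [palatalisation]
  hezumsetugan → ezumsetugan   [h-loss]
  ezumsetugan → ezomsetogan   [vowel merger]
  giving Ripana ezomsetogan.

ezomsetogan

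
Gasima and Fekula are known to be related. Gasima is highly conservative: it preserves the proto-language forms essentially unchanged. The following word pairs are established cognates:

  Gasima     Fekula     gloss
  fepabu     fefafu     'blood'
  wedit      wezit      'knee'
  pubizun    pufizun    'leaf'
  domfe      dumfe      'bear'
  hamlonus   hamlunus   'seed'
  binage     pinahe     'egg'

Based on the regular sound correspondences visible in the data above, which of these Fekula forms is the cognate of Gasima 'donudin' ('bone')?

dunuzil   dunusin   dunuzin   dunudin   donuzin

dunuzin

hamlonus ~ hamlunus — Gasima o corresponds to Fekula u after a consonant, before a nasal.
wedit ~ wezit — Gasima d corresponds to Fekula z between vowels (before a front vowel).
Applying these to Gasima 'donudin':
  donudin → dunudin   (o→u after a consonant, before a nasal)
  dunudin → dunuzin   (d→z between vowels (before a front vowel))
So the Fekula cognate is 'dunuzin'.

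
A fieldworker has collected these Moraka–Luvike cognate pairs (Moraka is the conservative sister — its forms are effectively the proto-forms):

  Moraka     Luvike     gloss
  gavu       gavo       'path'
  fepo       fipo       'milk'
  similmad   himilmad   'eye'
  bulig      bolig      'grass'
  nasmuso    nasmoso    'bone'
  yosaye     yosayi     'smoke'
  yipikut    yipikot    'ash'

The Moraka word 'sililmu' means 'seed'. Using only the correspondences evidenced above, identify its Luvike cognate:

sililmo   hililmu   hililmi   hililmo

hililmo

similmad ~ himilmad — Moraka s corresponds to Luvike h word-initially before a front vowel.
gavu ~ gavo — Moraka u corresponds to Luvike o word-finally.
Applying these to Moraka 'sililmu':
  sililmu → hililmu   (s→h word-initially before a front vowel)
  hililmu → hililmo   (u→o word-finally)
So the Luvike cognate is 'hililmo'.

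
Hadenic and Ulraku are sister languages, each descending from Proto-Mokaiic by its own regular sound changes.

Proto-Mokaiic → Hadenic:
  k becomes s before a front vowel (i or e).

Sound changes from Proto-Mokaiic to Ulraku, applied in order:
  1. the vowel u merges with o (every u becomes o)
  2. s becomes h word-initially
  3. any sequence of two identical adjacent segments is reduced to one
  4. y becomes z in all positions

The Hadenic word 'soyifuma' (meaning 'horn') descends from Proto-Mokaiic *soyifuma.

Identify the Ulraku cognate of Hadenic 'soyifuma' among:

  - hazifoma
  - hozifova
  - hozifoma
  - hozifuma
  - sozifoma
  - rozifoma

Ulraku: *soyifuma
  soyifuma → soyifoma   [vowel merger]
  soyifoma → hoyifoma   [debuccalisation]
  hoyifoma (rule 3 does not apply)
  hoyifoma → hozifoma   [unconditioned shift]
  giving Ulraku hozifoma.
The other candidates each miss or misapply at least one Ulraku change.

hozifoma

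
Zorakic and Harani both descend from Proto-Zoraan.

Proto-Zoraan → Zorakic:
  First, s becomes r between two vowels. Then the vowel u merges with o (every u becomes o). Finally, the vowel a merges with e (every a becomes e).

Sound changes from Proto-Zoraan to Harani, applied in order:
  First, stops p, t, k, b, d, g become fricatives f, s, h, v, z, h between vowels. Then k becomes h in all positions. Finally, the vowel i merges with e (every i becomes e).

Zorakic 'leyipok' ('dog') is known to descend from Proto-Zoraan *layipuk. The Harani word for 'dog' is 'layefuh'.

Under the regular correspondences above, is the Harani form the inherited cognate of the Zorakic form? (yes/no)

Derive the expected Harani reflex of *layipuk:
Harani: *layipuk > layifuk > layifuh > layefuh  (by intervocalic lenition, unconditioned shift, vowel merger)
Harani 'layefuh' matches the regular reflex exactly, so the pair is cognate.

yes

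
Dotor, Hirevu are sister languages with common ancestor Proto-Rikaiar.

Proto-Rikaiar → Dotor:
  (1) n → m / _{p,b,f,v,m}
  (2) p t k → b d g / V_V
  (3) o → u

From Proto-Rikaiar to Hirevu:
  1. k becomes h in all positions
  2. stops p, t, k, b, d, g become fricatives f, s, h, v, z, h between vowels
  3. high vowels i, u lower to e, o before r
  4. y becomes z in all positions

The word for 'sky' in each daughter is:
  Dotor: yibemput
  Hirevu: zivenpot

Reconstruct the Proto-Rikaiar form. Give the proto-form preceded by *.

*yibenpot

Position 1: Dotor has y, Hirevu has z. Dotor preserves y here (none of its changes turn any other segment into y), so the proto-segment is *y.
Position 3: Dotor has b, Hirevu has v. Taking the neighbouring segments as reconstructed: Dotor b could go back to *p or *b; Hirevu v could go back to *b or *v — the one source consistent with every daughter is *b.
Position 7: Dotor has u, Hirevu has o. Taking the neighbouring segments as reconstructed: Dotor u could go back to *o or *u; Hirevu o can only go back to *o — the one source consistent with every daughter is *o.
This points to *yibenpot. Verify forward in each daughter:
Dotor: start from *yibenpot.
  rule 1 (nasal place assimilation): yibenpot → yibempot
  rule 2: no change — yibempot
  rule 3 (vowel merger): yibempot → yibemput
  ⇒ Dotor yibemput
Hirevu: start from *yibenpot.
  rule 1: no change — yibenpot
  rule 2 (intervocalic lenition): yibenpot → yivenpot
  rule 3: no change — yivenpot
  rule 4 (unconditioned shift): yivenpot → zivenpot
  ⇒ Hirevu zivenpot
No other proto-form is consistent with every reflex, so the reconstruction is *yibenpot.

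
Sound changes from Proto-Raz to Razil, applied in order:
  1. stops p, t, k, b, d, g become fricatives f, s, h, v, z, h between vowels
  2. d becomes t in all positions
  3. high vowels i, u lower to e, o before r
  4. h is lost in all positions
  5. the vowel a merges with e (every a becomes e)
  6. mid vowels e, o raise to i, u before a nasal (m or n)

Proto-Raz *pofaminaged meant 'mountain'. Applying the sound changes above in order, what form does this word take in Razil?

Razil: start from *pofaminaged.
  rule 1 (intervocalic lenition): pofaminaged → pofaminahed
  rule 2 (unconditioned shift): pofaminahed → pofaminahet
  rule 3: no change — pofaminahet
  rule 4 (h-loss): pofaminahet → pofaminaet
  rule 5 (vowel merger): pofaminaet → pofemineet
  rule 6 (pre-nasal raising): pofemineet → pofimineet
  ⇒ Razil pofimineet

pofimineet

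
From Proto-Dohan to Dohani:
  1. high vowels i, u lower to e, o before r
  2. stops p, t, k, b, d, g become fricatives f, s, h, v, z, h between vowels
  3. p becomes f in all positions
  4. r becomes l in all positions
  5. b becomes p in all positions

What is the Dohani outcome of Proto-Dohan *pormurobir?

Dohani: *pormurobir > pormorober > pormorover > formorover > folmolovel  (by pre-rhotic lowering, intervocalic lenition, unconditioned shift, unconditioned shift)

folmolovel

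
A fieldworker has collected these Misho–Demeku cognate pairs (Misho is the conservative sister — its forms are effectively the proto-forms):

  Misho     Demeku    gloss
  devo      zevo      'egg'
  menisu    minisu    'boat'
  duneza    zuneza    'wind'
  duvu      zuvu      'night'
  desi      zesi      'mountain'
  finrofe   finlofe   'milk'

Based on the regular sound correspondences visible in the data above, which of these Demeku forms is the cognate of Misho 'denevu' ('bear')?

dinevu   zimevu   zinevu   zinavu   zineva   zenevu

zinevu

devo ~ zevo, desi ~ zesi — Misho d corresponds to Demeku z word-initially before a front vowel.
menisu ~ minisu — Misho e corresponds to Demeku i after a consonant, before a nasal.
Applying these to Misho 'denevu':
  denevu → zenevu   (d→z word-initially before a front vowel)
  zenevu → zinevu   (e→i after a consonant, before a nasal)
So the Demeku cognate is 'zinevu'.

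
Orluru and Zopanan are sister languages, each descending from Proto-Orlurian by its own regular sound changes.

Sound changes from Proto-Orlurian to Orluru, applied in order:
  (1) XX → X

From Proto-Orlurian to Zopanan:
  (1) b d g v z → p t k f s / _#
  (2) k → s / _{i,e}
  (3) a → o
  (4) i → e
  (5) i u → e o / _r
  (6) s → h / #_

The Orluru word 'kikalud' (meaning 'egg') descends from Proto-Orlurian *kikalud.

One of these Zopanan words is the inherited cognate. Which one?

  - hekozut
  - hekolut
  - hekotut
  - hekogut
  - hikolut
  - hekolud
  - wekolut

hekolut

Zopanan: *kikalud
  kikalud → kikalut   [final devoicing]
  kikalut → sikalut   [palatalisation]
  sikalut → sikolut   [vowel merger]
  sikolut → sekolut   [vowel merger]
  sekolut (rule 5 does not apply)
  sekolut → hekolut   [debuccalisation]
  giving Zopanan hekolut.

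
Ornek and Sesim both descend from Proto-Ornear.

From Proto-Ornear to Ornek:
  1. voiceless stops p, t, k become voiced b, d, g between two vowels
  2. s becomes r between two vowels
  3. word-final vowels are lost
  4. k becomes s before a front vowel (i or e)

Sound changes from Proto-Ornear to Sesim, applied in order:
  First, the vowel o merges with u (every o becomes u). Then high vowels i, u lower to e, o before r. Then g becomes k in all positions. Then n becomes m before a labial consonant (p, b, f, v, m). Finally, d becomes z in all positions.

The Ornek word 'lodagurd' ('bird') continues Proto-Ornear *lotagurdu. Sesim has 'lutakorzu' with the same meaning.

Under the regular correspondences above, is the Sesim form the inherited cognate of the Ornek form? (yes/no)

Derive the expected Sesim reflex of *lotagurdu:
Sesim: start from *lotagurdu.
  rule 1 (vowel merger): lotagurdu → lutagurdu
  rule 2 (pre-rhotic lowering): lutagurdu → lutagordu
  rule 3 (unconditioned shift): lutagordu → lutakordu
  rule 4: no change — lutakordu
  rule 5 (unconditioned shift): lutakordu → lutakorzu
  ⇒ Sesim lutakorzu
Sesim 'lutakorzu' matches the regular reflex exactly, so the pair is cognate.

yes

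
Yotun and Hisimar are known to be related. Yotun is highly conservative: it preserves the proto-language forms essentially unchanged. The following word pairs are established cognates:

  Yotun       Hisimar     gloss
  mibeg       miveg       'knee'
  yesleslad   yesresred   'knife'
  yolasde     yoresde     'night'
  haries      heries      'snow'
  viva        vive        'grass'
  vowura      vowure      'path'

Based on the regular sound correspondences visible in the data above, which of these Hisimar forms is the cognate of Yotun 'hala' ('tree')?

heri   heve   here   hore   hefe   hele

here

yesleslad ~ yesresred, yolasde ~ yoresde — Yotun a corresponds to Hisimar e after a consonant, before a consonant other than r, m, n, p, b, f, v.
yolasde ~ yoresde — Yotun l corresponds to Hisimar r between vowels (before a back vowel).
viva ~ vive, vowura ~ vowure — Yotun a corresponds to Hisimar e word-finally.
Applying these to Yotun 'hala':
  hala → hela   (a→e after a consonant, before a consonant other than r, m, n, p, b, f, v)
  hela → hera   (l→r between vowels (before a back vowel))
  hera → here   (a→e word-finally)
So the Hisimar cognate is 'here'.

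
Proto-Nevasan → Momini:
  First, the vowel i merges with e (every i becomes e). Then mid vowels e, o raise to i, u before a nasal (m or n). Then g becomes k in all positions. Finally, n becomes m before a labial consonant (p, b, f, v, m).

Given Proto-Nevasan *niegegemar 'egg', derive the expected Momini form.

neekekimar

Momini: *niegegemar > neegegemar > neegegimar > neekekimar  (by vowel merger, pre-nasal raising, unconditioned shift)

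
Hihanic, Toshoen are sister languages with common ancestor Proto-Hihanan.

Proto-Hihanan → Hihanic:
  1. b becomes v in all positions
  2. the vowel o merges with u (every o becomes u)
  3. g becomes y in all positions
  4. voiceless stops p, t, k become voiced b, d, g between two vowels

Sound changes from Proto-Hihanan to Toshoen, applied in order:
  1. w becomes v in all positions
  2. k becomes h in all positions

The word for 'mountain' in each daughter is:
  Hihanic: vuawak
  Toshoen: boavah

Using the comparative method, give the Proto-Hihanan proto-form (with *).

Position 4: Hihanic has w, Toshoen has v. Hihanic preserves w here (none of its changes turn any other segment into w), so the proto-segment is *w.
Position 2: Hihanic has u, Toshoen has o. Toshoen preserves o here (none of its changes turn any other segment into o), so the proto-segment is *o.
Position 1: Hihanic has v, Toshoen has b. Toshoen preserves b here (none of its changes turn any other segment into b), so the proto-segment is *b.
Continuing position by position gives *boawak; check it forward:
Hihanic: *boawak
  boawak → voawak   [unconditioned shift]
  voawak → vuawak   [vowel merger]
  vuawak (rule 3 does not apply)
  vuawak (rule 4 does not apply)
  giving Hihanic vuawak.
Toshoen: *boawak > boavak > boavah  (by unconditioned shift, unconditioned shift)
*boawak is the unique common source.

*boawak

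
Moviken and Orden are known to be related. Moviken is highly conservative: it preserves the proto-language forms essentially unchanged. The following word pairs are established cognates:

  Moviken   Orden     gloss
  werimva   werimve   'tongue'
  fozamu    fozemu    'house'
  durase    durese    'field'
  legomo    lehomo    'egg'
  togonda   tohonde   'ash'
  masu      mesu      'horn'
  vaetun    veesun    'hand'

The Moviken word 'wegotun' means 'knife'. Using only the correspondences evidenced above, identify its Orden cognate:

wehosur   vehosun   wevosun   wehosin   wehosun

wehosun

legomo ~ lehomo, togonda ~ tohonde — Moviken g corresponds to Orden h between vowels (before a back vowel).
vaetun ~ veesun — Moviken t corresponds to Orden s between vowels (before a back vowel).
Applying these to Moviken 'wegotun':
  wegotun → wehotun   (g→h between vowels (before a back vowel))
  wehotun → wehosun   (t→s between vowels (before a back vowel))
So the Orden cognate is 'wehosun'.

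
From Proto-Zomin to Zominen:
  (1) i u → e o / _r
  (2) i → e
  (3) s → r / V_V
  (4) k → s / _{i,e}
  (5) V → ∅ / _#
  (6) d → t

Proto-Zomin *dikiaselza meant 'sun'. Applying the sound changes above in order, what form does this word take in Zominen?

Zominen: *dikiaselza > dekeaselza > dekearelza > desearelza > desearelz > tesearelz  (by vowel merger, rhotacism, palatalisation, apocope, unconditioned shift)

tesearelz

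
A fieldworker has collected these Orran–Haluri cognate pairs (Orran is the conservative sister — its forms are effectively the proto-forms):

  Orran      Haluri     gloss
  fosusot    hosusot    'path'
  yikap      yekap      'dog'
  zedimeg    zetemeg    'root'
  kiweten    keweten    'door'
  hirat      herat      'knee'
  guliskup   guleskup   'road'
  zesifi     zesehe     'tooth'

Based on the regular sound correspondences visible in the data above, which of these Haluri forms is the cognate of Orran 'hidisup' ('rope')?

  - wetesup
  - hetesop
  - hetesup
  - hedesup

hetesup

yikap ~ yekap, kiweten ~ keweten — Orran i corresponds to Haluri e after a consonant, before a consonant other than r, m, n, p, b, f, v.
zedimeg ~ zetemeg — Orran d corresponds to Haluri t between vowels (before a front vowel).
Applying these to Orran 'hidisup':
  hidisup → hedisup   (i→e after a consonant, before a consonant other than r, m, n, p, b, f, v)
  hedisup → hetisup   (d→t between vowels (before a front vowel))
  hetisup → hetesup   (i→e after a consonant, before a consonant other than r, m, n, p, b, f, v)
So the Haluri cognate is 'hetesup'.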